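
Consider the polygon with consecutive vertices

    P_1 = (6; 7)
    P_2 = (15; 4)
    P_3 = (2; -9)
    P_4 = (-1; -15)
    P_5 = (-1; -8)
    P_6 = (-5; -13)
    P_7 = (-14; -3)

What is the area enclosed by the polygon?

Cross-terms: -81, -143, -39, -7, -27, -167, -80  ⇒  Σ = -544
Area = |Σ|/2 = 272.

272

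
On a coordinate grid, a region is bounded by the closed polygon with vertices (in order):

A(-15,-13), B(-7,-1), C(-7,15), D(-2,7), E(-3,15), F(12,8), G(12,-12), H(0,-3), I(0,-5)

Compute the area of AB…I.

Apply the shoelace formula: 2A = Σ (x_i·y_{i+1} − x_{i+1}·y_i), indices taken mod 9.
A→B: (-15)(-1) − (-7)(-13) = -76
B→C: (-7)(15) − (-7)(-1) = -112
C→D: (-7)(7) − (-2)(15) = -19
D→E: (-2)(15) − (-3)(7) = -9
E→F: (-3)(8) − (12)(15) = -204
F→G: (12)(-12) − (12)(8) = -240
G→H: (12)(-3) − (0)(-12) = -36
H→I: (0)(-5) − (0)(-3) = 0
I→A: (0)(-13) − (-15)(-5) = -75
Σ = -771
Area = |Σ|/2 = 385.5.

385.5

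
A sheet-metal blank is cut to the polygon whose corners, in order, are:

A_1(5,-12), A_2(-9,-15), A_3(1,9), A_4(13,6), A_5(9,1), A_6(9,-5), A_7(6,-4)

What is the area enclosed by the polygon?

Cross-terms: -183, -66, -111, -41, -54, -6, -52  ⇒  Σ = -513
Area = |Σ|/2 = 256.5.

256.5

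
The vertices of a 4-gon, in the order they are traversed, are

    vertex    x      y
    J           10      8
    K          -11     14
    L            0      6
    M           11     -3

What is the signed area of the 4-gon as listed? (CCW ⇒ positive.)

Apply the shoelace formula: 2A = Σ (x_i·y_{i+1} − x_{i+1}·y_i), indices taken mod 4.
Σ = (228) + (-66) + (-66) + (118) = 214
Signed area = Σ/2 = 107 (positive ⇒ counter-clockwise traversal).

107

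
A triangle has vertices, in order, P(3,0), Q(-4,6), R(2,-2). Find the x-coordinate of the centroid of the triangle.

Apply the surveyor's formula. First the cross-terms c_i = x_i·y_{i+1} − x_{i+1}·y_i:
  18, -4, 6  ⇒  2A = 20, A = 10.
Then Σ (x_i + x_{i+1})·c_i = 20, so x̄ = 20 / (6·10) = 1/3.

1/3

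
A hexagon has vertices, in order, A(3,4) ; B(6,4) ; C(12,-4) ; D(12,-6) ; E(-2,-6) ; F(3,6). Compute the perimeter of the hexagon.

44

|AB| = √((3)² + (0)²) = √9 = 3
|BC| = √((6)² + (-8)²) = √100 = 10
|CD| = √((0)² + (-2)²) = √4 = 2
|DE| = √((-14)² + (0)²) = √196 = 14
|EF| = √((5)² + (12)²) = √169 = 13
|FA| = √((0)² + (-2)²) = √4 = 2
Perimeter = 3 + 10 + 2 + 14 + 13 + 2 = 44.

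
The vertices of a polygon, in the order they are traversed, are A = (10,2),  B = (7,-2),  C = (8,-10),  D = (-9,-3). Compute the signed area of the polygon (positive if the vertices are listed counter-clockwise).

Apply the shoelace formula: 2A = Σ (x_i·y_{i+1} − x_{i+1}·y_i), indices taken mod 4.
A→B: (10)(-2) − (7)(2) = -34
B→C: (7)(-10) − (8)(-2) = -54
C→D: (8)(-3) − (-9)(-10) = -114
D→A: (-9)(2) − (10)(-3) = 12
Σ = -190
Signed area = Σ/2 = -95 (negative ⇒ clockwise traversal).

-95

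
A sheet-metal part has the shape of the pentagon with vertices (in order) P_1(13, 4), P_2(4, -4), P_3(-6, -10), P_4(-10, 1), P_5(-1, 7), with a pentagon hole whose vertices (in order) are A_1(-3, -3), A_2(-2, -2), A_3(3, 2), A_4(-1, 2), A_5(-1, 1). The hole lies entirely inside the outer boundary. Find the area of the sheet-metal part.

192.5

Outer boundary:
Apply Gauss's area formula: 2A = Σ (x_i·y_{i+1} − x_{i+1}·y_i), indices taken mod 5.
Σ = (-68) + (-64) + (-106) + (-69) + (-95) = -402
Area = |Σ|/2 = 201.
Hole:
Apply the shoelace formula: 2A = Σ (x_i·y_{i+1} − x_{i+1}·y_i), indices taken mod 5.
Σ = (0) + (2) + (8) + (1) + (6) = 17
Area = |Σ|/2 = 8.5.
Net area = 201 − 8.5 = 192.5.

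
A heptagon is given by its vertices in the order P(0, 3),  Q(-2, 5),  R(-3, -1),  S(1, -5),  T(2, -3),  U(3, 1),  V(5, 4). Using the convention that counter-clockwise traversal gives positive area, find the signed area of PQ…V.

39.5

Apply the shoelace (surveyor's) formula: 2A = Σ (x_i·y_{i+1} − x_{i+1}·y_i), indices taken mod 7.
Cross-terms: 6, 17, 16, 7, 11, 7, 15  ⇒  Σ = 79
Signed area = Σ/2 = 39.5 (positive ⇒ counter-clockwise traversal).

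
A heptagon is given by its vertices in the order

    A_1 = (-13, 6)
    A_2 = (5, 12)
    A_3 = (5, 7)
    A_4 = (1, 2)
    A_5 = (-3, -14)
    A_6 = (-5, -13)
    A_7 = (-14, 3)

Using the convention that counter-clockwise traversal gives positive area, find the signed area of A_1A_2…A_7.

A_1→A_2: (-13)(12) − (5)(6) = -186
A_2→A_3: (5)(7) − (5)(12) = -25
A_3→A_4: (5)(2) − (1)(7) = 3
A_4→A_5: (1)(-14) − (-3)(2) = -8
A_5→A_6: (-3)(-13) − (-5)(-14) = -31
A_6→A_7: (-5)(3) − (-14)(-13) = -197
A_7→A_1: (-14)(6) − (-13)(3) = -45
Σ = -489
Signed area = Σ/2 = -244.5 (negative ⇒ clockwise traversal).

-244.5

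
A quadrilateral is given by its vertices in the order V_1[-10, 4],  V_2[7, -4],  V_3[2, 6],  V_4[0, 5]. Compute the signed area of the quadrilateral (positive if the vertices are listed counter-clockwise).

61

Apply the surveyor's formula: 2A = Σ (x_i·y_{i+1} − x_{i+1}·y_i), indices taken mod 4.
Σ = (12) + (50) + (10) + (50) = 122
Signed area = Σ/2 = 61 (positive ⇒ counter-clockwise traversal).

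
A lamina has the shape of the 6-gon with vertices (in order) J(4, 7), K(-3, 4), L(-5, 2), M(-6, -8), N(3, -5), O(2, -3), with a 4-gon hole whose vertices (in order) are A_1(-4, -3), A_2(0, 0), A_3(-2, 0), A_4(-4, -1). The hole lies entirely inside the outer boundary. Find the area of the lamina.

Outer boundary:
Apply Gauss's area formula: 2A = Σ (x_i·y_{i+1} − x_{i+1}·y_i), indices taken mod 6.
J→K: (4)(4) − (-3)(7) = 37
K→L: (-3)(2) − (-5)(4) = 14
L→M: (-5)(-8) − (-6)(2) = 52
M→N: (-6)(-5) − (3)(-8) = 54
N→O: (3)(-3) − (2)(-5) = 1
O→J: (2)(7) − (4)(-3) = 26
Σ = 184
Area = |Σ|/2 = 92.
Hole:
Σ = (0) + (0) + (2) + (8) = 10
Area = |Σ|/2 = 5.
Net area = 92 − 5 = 87.

87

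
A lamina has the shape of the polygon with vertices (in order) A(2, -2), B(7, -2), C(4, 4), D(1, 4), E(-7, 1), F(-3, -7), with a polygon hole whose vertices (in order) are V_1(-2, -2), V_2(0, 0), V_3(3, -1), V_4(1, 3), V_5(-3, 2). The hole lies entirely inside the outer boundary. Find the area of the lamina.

Outer boundary:
Apply the surveyor's formula: 2A = Σ (x_i·y_{i+1} − x_{i+1}·y_i), indices taken mod 6.
A→B: (2)(-2) − (7)(-2) = 10
B→C: (7)(4) − (4)(-2) = 36
C→D: (4)(4) − (1)(4) = 12
D→E: (1)(1) − (-7)(4) = 29
E→F: (-7)(-7) − (-3)(1) = 52
F→A: (-3)(-2) − (2)(-7) = 20
Σ = 159
Area = |Σ|/2 = 79.5.
Hole:
Apply Gauss's area formula: 2A = Σ (x_i·y_{i+1} − x_{i+1}·y_i), indices taken mod 5.
Σ = (0) + (0) + (10) + (11) + (10) = 31
Area = |Σ|/2 = 15.5.
Net area = 79.5 − 15.5 = 64.

64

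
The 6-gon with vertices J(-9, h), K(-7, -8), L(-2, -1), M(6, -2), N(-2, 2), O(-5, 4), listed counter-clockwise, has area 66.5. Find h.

The doubled signed area Σ (x_i y_{i+1} − x_{i+1} y_i) is linear in h.
With h=0 it equals 119; the coefficient of h is 2 (from the two edges through J).
So 2·h + 119 = 2·66.5 = 133 ⇒ h = 7.

7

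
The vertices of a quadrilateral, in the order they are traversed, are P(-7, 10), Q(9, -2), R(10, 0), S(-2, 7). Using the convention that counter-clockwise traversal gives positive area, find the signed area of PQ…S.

21.5

Cross-terms: -76, 20, 70, 29  ⇒  Σ = 43
Signed area = Σ/2 = 21.5 (positive ⇒ counter-clockwise traversal).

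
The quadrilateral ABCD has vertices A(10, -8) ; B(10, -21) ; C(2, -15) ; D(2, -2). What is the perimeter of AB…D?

46

|AB| = √((0)² + (-13)²) = √169 = 13
|BC| = √((-8)² + (6)²) = √100 = 10
|CD| = √((0)² + (13)²) = √169 = 13
|DA| = √((8)² + (-6)²) = √100 = 10
Perimeter = 13 + 10 + 13 + 10 = 46.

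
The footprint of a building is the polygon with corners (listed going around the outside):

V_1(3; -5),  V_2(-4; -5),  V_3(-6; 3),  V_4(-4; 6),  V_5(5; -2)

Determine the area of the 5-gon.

Cross-terms: -35, -42, -24, -22, -19  ⇒  Σ = -142
Area = |Σ|/2 = 71.

71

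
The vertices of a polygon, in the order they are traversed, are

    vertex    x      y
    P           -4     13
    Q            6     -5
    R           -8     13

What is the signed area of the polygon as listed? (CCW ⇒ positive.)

Apply Gauss's area formula: 2A = Σ (x_i·y_{i+1} − x_{i+1}·y_i), indices taken mod 3.
Σ = (-58) + (38) + (-52) = -72
Signed area = Σ/2 = -36 (negative ⇒ clockwise traversal).

-36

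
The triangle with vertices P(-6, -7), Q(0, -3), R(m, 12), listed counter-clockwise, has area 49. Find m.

The doubled signed area Σ (x_i y_{i+1} − x_{i+1} y_i) is linear in m.
With m=0 it equals 90; the coefficient of m is -4 (from the two edges through R).
So -4·m + 90 = 2·49 = 98 ⇒ m = -2.

-2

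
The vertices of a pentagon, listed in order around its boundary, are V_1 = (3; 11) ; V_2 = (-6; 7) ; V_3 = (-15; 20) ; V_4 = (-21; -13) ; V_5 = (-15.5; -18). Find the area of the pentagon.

373.5

Apply the shoelace (surveyor's) formula: 2A = Σ (x_i·y_{i+1} − x_{i+1}·y_i), indices taken mod 5.
Σ = (87) + (-15) + (615) + (176.5) + (-116.5) = 747
Area = |Σ|/2 = 373.5.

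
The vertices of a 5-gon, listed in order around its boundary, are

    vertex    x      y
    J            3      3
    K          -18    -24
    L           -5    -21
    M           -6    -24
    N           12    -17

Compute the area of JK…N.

Apply the surveyor's formula: 2A = Σ (x_i·y_{i+1} − x_{i+1}·y_i), indices taken mod 5.
Cross-terms: -18, 258, -6, 390, 87  ⇒  Σ = 711
Area = |Σ|/2 = 355.5.

355.5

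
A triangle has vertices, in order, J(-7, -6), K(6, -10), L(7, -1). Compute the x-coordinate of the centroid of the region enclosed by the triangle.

Apply the shoelace formula. First the cross-terms c_i = x_i·y_{i+1} − x_{i+1}·y_i:
  106, 64, -49  ⇒  2A = 121, A = 60.5.
Then Σ (x_i + x_{i+1})·c_i = 726, so x̄ = 726 / (6·60.5) = 2.

2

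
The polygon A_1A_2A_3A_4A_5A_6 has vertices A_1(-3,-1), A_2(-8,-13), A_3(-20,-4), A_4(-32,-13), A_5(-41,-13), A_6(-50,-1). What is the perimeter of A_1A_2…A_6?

|A_1A_2| = √((-5)² + (-12)²) = √169 = 13
|A_2A_3| = √((-12)² + (9)²) = √225 = 15
|A_3A_4| = √((-12)² + (-9)²) = √225 = 15
|A_4A_5| = √((-9)² + (0)²) = √81 = 9
|A_5A_6| = √((-9)² + (12)²) = √225 = 15
|A_6A_1| = √((47)² + (0)²) = √2209 = 47
Perimeter = 13 + 15 + 15 + 9 + 15 + 47 = 114.

114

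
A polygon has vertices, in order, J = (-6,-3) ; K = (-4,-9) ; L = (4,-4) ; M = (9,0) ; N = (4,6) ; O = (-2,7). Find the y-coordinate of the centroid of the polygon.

-6/17

Apply the shoelace formula. First the cross-terms c_i = x_i·y_{i+1} − x_{i+1}·y_i:
  42, 52, 36, 54, 40, 48  ⇒  2A = 272, A = 136.
Then Σ (y_i + y_{i+1})·c_i = -288, so ȳ = -288 / (6·136) = -6/17.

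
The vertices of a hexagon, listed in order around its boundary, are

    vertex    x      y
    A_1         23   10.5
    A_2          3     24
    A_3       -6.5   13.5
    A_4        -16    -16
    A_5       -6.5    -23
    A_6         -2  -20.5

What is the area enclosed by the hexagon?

919.375

Apply the shoelace formula: 2A = Σ (x_i·y_{i+1} − x_{i+1}·y_i), indices taken mod 6.
A_1→A_2: (23)(24) − (3)(10.5) = 520.5
A_2→A_3: (3)(13.5) − (-6.5)(24) = 196.5
A_3→A_4: (-6.5)(-16) − (-16)(13.5) = 320
A_4→A_5: (-16)(-23) − (-6.5)(-16) = 264
A_5→A_6: (-6.5)(-20.5) − (-2)(-23) = 87.25
A_6→A_1: (-2)(10.5) − (23)(-20.5) = 450.5
Σ = 1838.75
Area = |Σ|/2 = 919.375.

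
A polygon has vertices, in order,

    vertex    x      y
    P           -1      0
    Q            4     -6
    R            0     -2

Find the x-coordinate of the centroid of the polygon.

1

Apply the shoelace (surveyor's) formula. First the cross-terms c_i = x_i·y_{i+1} − x_{i+1}·y_i:
  6, -8, -2  ⇒  2A = -4, A = -2.
Then Σ (x_i + x_{i+1})·c_i = -12, so x̄ = -12 / (6·(-2)) = 1.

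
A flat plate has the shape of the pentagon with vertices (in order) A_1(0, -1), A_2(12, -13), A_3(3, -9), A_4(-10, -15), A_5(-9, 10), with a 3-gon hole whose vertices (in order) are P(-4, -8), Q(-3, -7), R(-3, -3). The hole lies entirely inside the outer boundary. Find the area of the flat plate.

Outer boundary:
Σ = (12) + (-69) + (-135) + (-235) + (9) = -418
Area = |Σ|/2 = 209.
Hole:
P→Q: (-4)(-7) − (-3)(-8) = 4
Q→R: (-3)(-3) − (-3)(-7) = -12
R→P: (-3)(-8) − (-4)(-3) = 12
Σ = 4
Area = |Σ|/2 = 2.
Net area = 209 − 2 = 207.

207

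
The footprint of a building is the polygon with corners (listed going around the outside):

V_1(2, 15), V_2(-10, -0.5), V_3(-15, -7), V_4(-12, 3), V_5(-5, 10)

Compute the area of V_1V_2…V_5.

Σ = (149) + (62.5) + (-129) + (-105) + (-95) = -117.5
Area = |Σ|/2 = 58.75.

58.75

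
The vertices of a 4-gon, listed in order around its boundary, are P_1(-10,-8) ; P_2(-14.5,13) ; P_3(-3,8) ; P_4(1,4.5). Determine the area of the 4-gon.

153.75

Apply the shoelace (surveyor's) formula: 2A = Σ (x_i·y_{i+1} − x_{i+1}·y_i), indices taken mod 4.
Cross-terms: -246, -77, -21.5, 37  ⇒  Σ = -307.5
Area = |Σ|/2 = 153.75.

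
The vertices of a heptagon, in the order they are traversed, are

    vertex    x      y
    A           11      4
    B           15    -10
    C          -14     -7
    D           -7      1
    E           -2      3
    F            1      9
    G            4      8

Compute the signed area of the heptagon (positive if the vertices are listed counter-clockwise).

-309

Apply the shoelace (surveyor's) formula: 2A = Σ (x_i·y_{i+1} − x_{i+1}·y_i), indices taken mod 7.
Σ = (-170) + (-245) + (-63) + (-19) + (-21) + (-28) + (-72) = -618
Signed area = Σ/2 = -309 (negative ⇒ clockwise traversal).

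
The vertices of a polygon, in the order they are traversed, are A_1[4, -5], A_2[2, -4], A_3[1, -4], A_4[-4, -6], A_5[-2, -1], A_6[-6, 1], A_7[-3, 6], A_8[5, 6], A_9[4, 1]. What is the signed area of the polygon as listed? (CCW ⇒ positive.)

Apply the shoelace (surveyor's) formula: 2A = Σ (x_i·y_{i+1} − x_{i+1}·y_i), indices taken mod 9.
A_1→A_2: (4)(-4) − (2)(-5) = -6
A_2→A_3: (2)(-4) − (1)(-4) = -4
A_3→A_4: (1)(-6) − (-4)(-4) = -22
A_4→A_5: (-4)(-1) − (-2)(-6) = -8
A_5→A_6: (-2)(1) − (-6)(-1) = -8
A_6→A_7: (-6)(6) − (-3)(1) = -33
A_7→A_8: (-3)(6) − (5)(6) = -48
A_8→A_9: (5)(1) − (4)(6) = -19
A_9→A_1: (4)(-5) − (4)(1) = -24
Σ = -172
Signed area = Σ/2 = -86 (negative ⇒ clockwise traversal).

-86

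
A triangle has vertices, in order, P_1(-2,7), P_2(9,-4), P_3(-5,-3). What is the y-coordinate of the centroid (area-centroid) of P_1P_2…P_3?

Apply the shoelace formula. First the cross-terms c_i = x_i·y_{i+1} − x_{i+1}·y_i:
  -55, -47, -41  ⇒  2A = -143, A = -71.5.
Then Σ (y_i + y_{i+1})·c_i = 0, so ȳ = 0 / (6·(-71.5)) = 0.

0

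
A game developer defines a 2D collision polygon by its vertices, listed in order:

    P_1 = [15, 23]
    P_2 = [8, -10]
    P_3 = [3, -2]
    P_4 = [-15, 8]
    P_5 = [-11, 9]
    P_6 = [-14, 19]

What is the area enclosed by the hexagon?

531.5

Apply the surveyor's formula: 2A = Σ (x_i·y_{i+1} − x_{i+1}·y_i), indices taken mod 6.
P_1→P_2: (15)(-10) − (8)(23) = -334
P_2→P_3: (8)(-2) − (3)(-10) = 14
P_3→P_4: (3)(8) − (-15)(-2) = -6
P_4→P_5: (-15)(9) − (-11)(8) = -47
P_5→P_6: (-11)(19) − (-14)(9) = -83
P_6→P_1: (-14)(23) − (15)(19) = -607
Σ = -1063
Area = |Σ|/2 = 531.5.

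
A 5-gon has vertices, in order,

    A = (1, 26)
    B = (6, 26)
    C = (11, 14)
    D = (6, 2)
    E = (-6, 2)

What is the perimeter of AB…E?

68

|AB| = √((5)² + (0)²) = √25 = 5
|BC| = √((5)² + (-12)²) = √169 = 13
|CD| = √((-5)² + (-12)²) = √169 = 13
|DE| = √((-12)² + (0)²) = √144 = 12
|EA| = √((7)² + (24)²) = √625 = 25
Perimeter = 5 + 13 + 13 + 12 + 25 = 68.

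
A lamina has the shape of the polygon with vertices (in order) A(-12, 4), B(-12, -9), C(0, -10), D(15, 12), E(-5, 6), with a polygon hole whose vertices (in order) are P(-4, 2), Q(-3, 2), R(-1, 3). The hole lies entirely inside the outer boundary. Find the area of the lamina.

313.5

Outer boundary:
Apply the surveyor's formula: 2A = Σ (x_i·y_{i+1} − x_{i+1}·y_i), indices taken mod 5.
Σ = (156) + (120) + (150) + (150) + (52) = 628
Area = |Σ|/2 = 314.
Hole:
Apply the shoelace formula: 2A = Σ (x_i·y_{i+1} − x_{i+1}·y_i), indices taken mod 3.
Σ = (-2) + (-7) + (10) = 1
Area = |Σ|/2 = 0.5.
Net area = 314 − 0.5 = 313.5.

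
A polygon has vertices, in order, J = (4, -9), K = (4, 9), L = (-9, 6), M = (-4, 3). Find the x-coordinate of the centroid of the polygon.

Apply the shoelace formula. First the cross-terms c_i = x_i·y_{i+1} − x_{i+1}·y_i:
  72, 105, -3, 24  ⇒  2A = 198, A = 99.
Then Σ (x_i + x_{i+1})·c_i = 90, so x̄ = 90 / (6·99) = 5/33.

5/33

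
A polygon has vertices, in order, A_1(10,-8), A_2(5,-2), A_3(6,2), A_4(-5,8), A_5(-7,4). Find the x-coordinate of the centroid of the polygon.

Apply the shoelace (surveyor's) formula. First the cross-terms c_i = x_i·y_{i+1} − x_{i+1}·y_i:
  20, 22, 58, 36, 16  ⇒  2A = 152, A = 76.
Then Σ (x_i + x_{i+1})·c_i = 216, so x̄ = 216 / (6·76) = 9/19.

9/19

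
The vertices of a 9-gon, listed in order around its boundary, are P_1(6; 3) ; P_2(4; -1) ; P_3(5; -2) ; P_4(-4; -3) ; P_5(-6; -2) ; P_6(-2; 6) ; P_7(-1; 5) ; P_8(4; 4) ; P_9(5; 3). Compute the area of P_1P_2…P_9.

Apply the shoelace formula: 2A = Σ (x_i·y_{i+1} − x_{i+1}·y_i), indices taken mod 9.
Cross-terms: -18, -3, -23, -10, -40, -4, -24, -8, -3  ⇒  Σ = -133
Area = |Σ|/2 = 66.5.

66.5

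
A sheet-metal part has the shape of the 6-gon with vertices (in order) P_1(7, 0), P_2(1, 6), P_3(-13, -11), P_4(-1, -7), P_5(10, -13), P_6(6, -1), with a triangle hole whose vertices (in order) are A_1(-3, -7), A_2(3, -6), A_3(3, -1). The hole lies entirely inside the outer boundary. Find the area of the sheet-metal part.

Outer boundary:
Apply Gauss's area formula: 2A = Σ (x_i·y_{i+1} − x_{i+1}·y_i), indices taken mod 6.
Σ = (42) + (67) + (80) + (83) + (68) + (7) = 347
Area = |Σ|/2 = 173.5.
Hole:
Apply the surveyor's formula: 2A = Σ (x_i·y_{i+1} − x_{i+1}·y_i), indices taken mod 3.
Cross-terms: 39, 15, -24  ⇒  Σ = 30
Area = |Σ|/2 = 15.
Net area = 173.5 − 15 = 158.5.

158.5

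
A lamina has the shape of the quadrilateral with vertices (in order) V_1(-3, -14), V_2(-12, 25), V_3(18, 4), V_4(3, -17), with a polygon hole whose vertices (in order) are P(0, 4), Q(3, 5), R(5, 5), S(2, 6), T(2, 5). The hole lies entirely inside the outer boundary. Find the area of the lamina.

574

Outer boundary:
Cross-terms: -243, -498, -318, -93  ⇒  Σ = -1152
Area = |Σ|/2 = 576.
Hole:
Apply the shoelace formula: 2A = Σ (x_i·y_{i+1} − x_{i+1}·y_i), indices taken mod 5.
Cross-terms: -12, -10, 20, -2, 8  ⇒  Σ = 4
Area = |Σ|/2 = 2.
Net area = 576 − 2 = 574.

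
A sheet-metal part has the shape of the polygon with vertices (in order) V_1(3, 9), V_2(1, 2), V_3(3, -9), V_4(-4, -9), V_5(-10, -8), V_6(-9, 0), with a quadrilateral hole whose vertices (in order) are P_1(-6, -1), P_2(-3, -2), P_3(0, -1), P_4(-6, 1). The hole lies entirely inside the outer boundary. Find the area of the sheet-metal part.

Outer boundary:
Apply Gauss's area formula: 2A = Σ (x_i·y_{i+1} − x_{i+1}·y_i), indices taken mod 6.
V_1→V_2: (3)(2) − (1)(9) = -3
V_2→V_3: (1)(-9) − (3)(2) = -15
V_3→V_4: (3)(-9) − (-4)(-9) = -63
V_4→V_5: (-4)(-8) − (-10)(-9) = -58
V_5→V_6: (-10)(0) − (-9)(-8) = -72
V_6→V_1: (-9)(9) − (3)(0) = -81
Σ = -292
Area = |Σ|/2 = 146.
Hole:
Cross-terms: 9, 3, -6, 12  ⇒  Σ = 18
Area = |Σ|/2 = 9.
Net area = 146 − 9 = 137.

137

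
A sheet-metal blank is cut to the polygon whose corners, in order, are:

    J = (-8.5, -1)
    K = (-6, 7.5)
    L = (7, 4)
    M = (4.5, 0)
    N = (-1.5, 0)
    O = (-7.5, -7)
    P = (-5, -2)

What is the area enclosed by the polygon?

Apply the shoelace formula: 2A = Σ (x_i·y_{i+1} − x_{i+1}·y_i), indices taken mod 7.
Cross-terms: -69.75, -76.5, -18, 0, 10.5, -20, -12  ⇒  Σ = -185.75
Area = |Σ|/2 = 92.875.

92.875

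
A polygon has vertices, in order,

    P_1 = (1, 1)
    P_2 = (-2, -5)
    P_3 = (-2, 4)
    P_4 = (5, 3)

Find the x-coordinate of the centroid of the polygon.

-1/15

Apply the shoelace (surveyor's) formula. First the cross-terms c_i = x_i·y_{i+1} − x_{i+1}·y_i:
  -3, -18, -26, 2  ⇒  2A = -45, A = -22.5.
Then Σ (x_i + x_{i+1})·c_i = 9, so x̄ = 9 / (6·(-22.5)) = -1/15.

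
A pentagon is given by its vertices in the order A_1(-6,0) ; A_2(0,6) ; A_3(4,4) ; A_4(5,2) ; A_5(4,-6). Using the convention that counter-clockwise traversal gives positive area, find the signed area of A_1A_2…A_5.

Apply Gauss's area formula: 2A = Σ (x_i·y_{i+1} − x_{i+1}·y_i), indices taken mod 5.
Σ = (-36) + (-24) + (-12) + (-38) + (-36) = -146
Signed area = Σ/2 = -73 (negative ⇒ clockwise traversal).

-73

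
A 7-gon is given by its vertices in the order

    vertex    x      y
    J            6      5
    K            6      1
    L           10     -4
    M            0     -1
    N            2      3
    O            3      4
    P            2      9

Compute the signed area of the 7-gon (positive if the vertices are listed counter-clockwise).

Cross-terms: -24, -34, -10, 2, -1, 19, -44  ⇒  Σ = -92
Signed area = Σ/2 = -46 (negative ⇒ clockwise traversal).

-46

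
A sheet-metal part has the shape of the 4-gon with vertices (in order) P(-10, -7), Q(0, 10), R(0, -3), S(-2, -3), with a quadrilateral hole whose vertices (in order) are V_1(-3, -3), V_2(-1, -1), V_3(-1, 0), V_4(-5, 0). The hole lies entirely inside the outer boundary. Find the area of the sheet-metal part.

54

Outer boundary:
Apply the surveyor's formula: 2A = Σ (x_i·y_{i+1} − x_{i+1}·y_i), indices taken mod 4.
P→Q: (-10)(10) − (0)(-7) = -100
Q→R: (0)(-3) − (0)(10) = 0
R→S: (0)(-3) − (-2)(-3) = -6
S→P: (-2)(-7) − (-10)(-3) = -16
Σ = -122
Area = |Σ|/2 = 61.
Hole:
V_1→V_2: (-3)(-1) − (-1)(-3) = 0
V_2→V_3: (-1)(0) − (-1)(-1) = -1
V_3→V_4: (-1)(0) − (-5)(0) = 0
V_4→V_1: (-5)(-3) − (-3)(0) = 15
Σ = 14
Area = |Σ|/2 = 7.
Net area = 61 − 7 = 54.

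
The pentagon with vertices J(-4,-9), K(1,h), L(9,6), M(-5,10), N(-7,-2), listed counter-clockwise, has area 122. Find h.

2

The doubled signed area Σ (x_i y_{i+1} − x_{i+1} y_i) is linear in h.
With h=0 it equals 270; the coefficient of h is -13 (from the two edges through K).
So -13·h + 270 = 2·122 = 244 ⇒ h = 2.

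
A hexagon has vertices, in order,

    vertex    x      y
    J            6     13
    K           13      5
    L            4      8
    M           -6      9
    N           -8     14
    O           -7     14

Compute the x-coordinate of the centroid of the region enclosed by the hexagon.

69/43

Apply Gauss's area formula. First the cross-terms c_i = x_i·y_{i+1} − x_{i+1}·y_i:
  -139, 84, 84, -12, -14, -175  ⇒  2A = -172, A = -86.
Then Σ (x_i + x_{i+1})·c_i = -828, so x̄ = -828 / (6·(-86)) = 69/43.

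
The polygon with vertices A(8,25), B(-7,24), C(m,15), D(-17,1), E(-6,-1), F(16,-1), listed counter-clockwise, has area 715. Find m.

-20

The doubled signed area Σ (x_i y_{i+1} − x_{i+1} y_i) is linear in m.
With m=0 it equals 970; the coefficient of m is -23 (from the two edges through C).
So -23·m + 970 = 2·715 = 1430 ⇒ m = -20.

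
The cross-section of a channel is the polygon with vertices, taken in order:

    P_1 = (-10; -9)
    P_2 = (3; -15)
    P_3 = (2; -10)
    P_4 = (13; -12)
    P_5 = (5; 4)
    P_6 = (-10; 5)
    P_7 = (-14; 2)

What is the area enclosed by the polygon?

Apply the shoelace formula: 2A = Σ (x_i·y_{i+1} − x_{i+1}·y_i), indices taken mod 7.
P_1→P_2: (-10)(-15) − (3)(-9) = 177
P_2→P_3: (3)(-10) − (2)(-15) = 0
P_3→P_4: (2)(-12) − (13)(-10) = 106
P_4→P_5: (13)(4) − (5)(-12) = 112
P_5→P_6: (5)(5) − (-10)(4) = 65
P_6→P_7: (-10)(2) − (-14)(5) = 50
P_7→P_1: (-14)(-9) − (-10)(2) = 146
Σ = 656
Area = |Σ|/2 = 328.

328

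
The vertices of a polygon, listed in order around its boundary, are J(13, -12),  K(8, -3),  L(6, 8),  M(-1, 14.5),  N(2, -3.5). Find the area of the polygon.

Σ = (57) + (82) + (95) + (-25.5) + (21.5) = 230
Area = |Σ|/2 = 115.

115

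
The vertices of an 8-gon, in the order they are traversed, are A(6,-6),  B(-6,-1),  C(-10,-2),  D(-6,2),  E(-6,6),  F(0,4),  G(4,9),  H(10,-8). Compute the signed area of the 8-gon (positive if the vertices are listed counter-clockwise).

-135

Apply the shoelace (surveyor's) formula: 2A = Σ (x_i·y_{i+1} − x_{i+1}·y_i), indices taken mod 8.
Cross-terms: -42, 2, -32, -24, -24, -16, -122, -12  ⇒  Σ = -270
Signed area = Σ/2 = -135 (negative ⇒ clockwise traversal).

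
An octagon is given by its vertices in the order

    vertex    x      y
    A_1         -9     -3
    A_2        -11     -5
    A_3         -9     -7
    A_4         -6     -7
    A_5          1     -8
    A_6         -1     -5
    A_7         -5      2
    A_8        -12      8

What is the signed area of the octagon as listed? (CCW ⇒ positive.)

86

Apply the shoelace (surveyor's) formula: 2A = Σ (x_i·y_{i+1} − x_{i+1}·y_i), indices taken mod 8.
A_1→A_2: (-9)(-5) − (-11)(-3) = 12
A_2→A_3: (-11)(-7) − (-9)(-5) = 32
A_3→A_4: (-9)(-7) − (-6)(-7) = 21
A_4→A_5: (-6)(-8) − (1)(-7) = 55
A_5→A_6: (1)(-5) − (-1)(-8) = -13
A_6→A_7: (-1)(2) − (-5)(-5) = -27
A_7→A_8: (-5)(8) − (-12)(2) = -16
A_8→A_1: (-12)(-3) − (-9)(8) = 108
Σ = 172
Signed area = Σ/2 = 86 (positive ⇒ counter-clockwise traversal).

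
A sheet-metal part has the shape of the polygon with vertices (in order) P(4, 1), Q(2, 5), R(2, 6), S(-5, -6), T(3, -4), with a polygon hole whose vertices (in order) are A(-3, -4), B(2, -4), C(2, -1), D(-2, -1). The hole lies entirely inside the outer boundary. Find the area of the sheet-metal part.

34

Outer boundary:
Apply the surveyor's formula: 2A = Σ (x_i·y_{i+1} − x_{i+1}·y_i), indices taken mod 5.
P→Q: (4)(5) − (2)(1) = 18
Q→R: (2)(6) − (2)(5) = 2
R→S: (2)(-6) − (-5)(6) = 18
S→T: (-5)(-4) − (3)(-6) = 38
T→P: (3)(1) − (4)(-4) = 19
Σ = 95
Area = |Σ|/2 = 47.5.
Hole:
Apply the shoelace (surveyor's) formula: 2A = Σ (x_i·y_{i+1} − x_{i+1}·y_i), indices taken mod 4.
Cross-terms: 20, 6, -4, 5  ⇒  Σ = 27
Area = |Σ|/2 = 13.5.
Net area = 47.5 − 13.5 = 34.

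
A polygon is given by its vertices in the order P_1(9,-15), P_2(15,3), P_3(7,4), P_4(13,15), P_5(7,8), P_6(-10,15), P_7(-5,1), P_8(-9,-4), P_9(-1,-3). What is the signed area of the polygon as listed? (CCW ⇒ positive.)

343.5

Apply the shoelace (surveyor's) formula: 2A = Σ (x_i·y_{i+1} − x_{i+1}·y_i), indices taken mod 9.
Σ = (252) + (39) + (53) + (-1) + (185) + (65) + (29) + (23) + (42) = 687
Signed area = Σ/2 = 343.5 (positive ⇒ counter-clockwise traversal).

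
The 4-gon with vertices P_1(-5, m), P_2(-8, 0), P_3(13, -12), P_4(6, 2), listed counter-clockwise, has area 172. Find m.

10

Write out the shoelace sum; only the two edges meeting at P_1 involve m:
2·Area = [(6·m − (-5)·2) + ((-5)·0 − (-8)·m)] + 194
       = 14·m + 204 = 344
⇒ m = 10.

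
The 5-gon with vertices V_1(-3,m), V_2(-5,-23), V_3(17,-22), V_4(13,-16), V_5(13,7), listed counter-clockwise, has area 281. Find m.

-19

Write out the shoelace sum; only the two edges meeting at V_1 involve m:
2·Area = [(13·m − (-3)·7) + ((-3)·(-23) − (-5)·m)] + 814
       = 18·m + 904 = 562
⇒ m = -19.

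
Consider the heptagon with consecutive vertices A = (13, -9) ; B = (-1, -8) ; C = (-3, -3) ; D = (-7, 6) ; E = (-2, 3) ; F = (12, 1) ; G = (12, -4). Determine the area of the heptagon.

Σ = (-113) + (-21) + (-39) + (-9) + (-38) + (-60) + (-56) = -336
Area = |Σ|/2 = 168.

168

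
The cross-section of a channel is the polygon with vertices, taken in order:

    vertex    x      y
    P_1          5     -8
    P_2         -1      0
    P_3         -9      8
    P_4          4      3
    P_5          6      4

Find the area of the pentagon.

Apply the shoelace formula: 2A = Σ (x_i·y_{i+1} − x_{i+1}·y_i), indices taken mod 5.
Σ = (-8) + (-8) + (-59) + (-2) + (-68) = -145
Area = |Σ|/2 = 72.5.

72.5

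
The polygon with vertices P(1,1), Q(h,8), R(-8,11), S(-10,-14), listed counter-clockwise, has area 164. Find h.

3

Write out the shoelace sum; only the two edges meeting at Q involve h:
2·Area = [(1·8 − h·1) + (h·11 − (-8)·8)] + 226
       = 10·h + 298 = 328
⇒ h = 3.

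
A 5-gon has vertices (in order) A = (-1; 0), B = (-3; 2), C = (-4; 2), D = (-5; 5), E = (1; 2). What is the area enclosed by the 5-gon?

11.5

Σ = (-2) + (2) + (-10) + (-15) + (2) = -23
Area = |Σ|/2 = 11.5.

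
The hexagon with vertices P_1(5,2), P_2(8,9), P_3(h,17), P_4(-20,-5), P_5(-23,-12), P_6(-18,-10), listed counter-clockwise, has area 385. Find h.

-8

The doubled signed area Σ (x_i y_{i+1} − x_{i+1} y_i) is linear in h.
With h=0 it equals 658; the coefficient of h is -14 (from the two edges through P_3).
So -14·h + 658 = 2·385 = 770 ⇒ h = -8.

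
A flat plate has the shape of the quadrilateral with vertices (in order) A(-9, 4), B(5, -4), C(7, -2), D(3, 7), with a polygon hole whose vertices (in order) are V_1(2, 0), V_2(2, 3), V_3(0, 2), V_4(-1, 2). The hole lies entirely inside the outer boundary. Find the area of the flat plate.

Outer boundary:
Σ = (16) + (18) + (55) + (75) = 164
Area = |Σ|/2 = 82.
Hole:
V_1→V_2: (2)(3) − (2)(0) = 6
V_2→V_3: (2)(2) − (0)(3) = 4
V_3→V_4: (0)(2) − (-1)(2) = 2
V_4→V_1: (-1)(0) − (2)(2) = -4
Σ = 8
Area = |Σ|/2 = 4.
Net area = 82 − 4 = 78.

78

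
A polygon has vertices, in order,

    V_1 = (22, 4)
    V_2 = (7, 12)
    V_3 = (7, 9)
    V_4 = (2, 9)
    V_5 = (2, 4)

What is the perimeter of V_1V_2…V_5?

|V_1V_2| = √((-15)² + (8)²) = √289 = 17
|V_2V_3| = √((0)² + (-3)²) = √9 = 3
|V_3V_4| = √((-5)² + (0)²) = √25 = 5
|V_4V_5| = √((0)² + (-5)²) = √25 = 5
|V_5V_1| = √((20)² + (0)²) = √400 = 20
Perimeter = 17 + 3 + 5 + 5 + 20 = 50.

50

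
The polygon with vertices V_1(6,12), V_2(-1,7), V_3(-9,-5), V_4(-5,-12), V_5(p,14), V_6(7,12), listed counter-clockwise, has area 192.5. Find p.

14

The doubled signed area Σ (x_i y_{i+1} − x_{i+1} y_i) is linear in p.
With p=0 it equals 49; the coefficient of p is 24 (from the two edges through V_5).
So 24·p + 49 = 2·192.5 = 385 ⇒ p = 14.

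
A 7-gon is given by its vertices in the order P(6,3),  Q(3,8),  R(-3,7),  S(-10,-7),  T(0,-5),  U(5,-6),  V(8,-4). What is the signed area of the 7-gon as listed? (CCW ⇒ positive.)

Apply Gauss's area formula: 2A = Σ (x_i·y_{i+1} − x_{i+1}·y_i), indices taken mod 7.
P→Q: (6)(8) − (3)(3) = 39
Q→R: (3)(7) − (-3)(8) = 45
R→S: (-3)(-7) − (-10)(7) = 91
S→T: (-10)(-5) − (0)(-7) = 50
T→U: (0)(-6) − (5)(-5) = 25
U→V: (5)(-4) − (8)(-6) = 28
V→P: (8)(3) − (6)(-4) = 48
Σ = 326
Signed area = Σ/2 = 163 (positive ⇒ counter-clockwise traversal).

163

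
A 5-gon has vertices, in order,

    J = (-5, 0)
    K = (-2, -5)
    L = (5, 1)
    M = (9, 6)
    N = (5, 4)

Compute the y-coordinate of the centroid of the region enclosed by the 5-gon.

Apply the shoelace (surveyor's) formula. First the cross-terms c_i = x_i·y_{i+1} − x_{i+1}·y_i:
  25, 23, 21, 6, 20  ⇒  2A = 95, A = 47.5.
Then Σ (y_i + y_{i+1})·c_i = 70, so ȳ = 70 / (6·47.5) = 14/57.

14/57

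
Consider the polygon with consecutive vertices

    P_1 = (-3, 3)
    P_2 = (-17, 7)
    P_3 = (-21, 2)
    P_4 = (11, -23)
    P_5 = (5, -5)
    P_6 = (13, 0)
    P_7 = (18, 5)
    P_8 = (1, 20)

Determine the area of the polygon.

P_1→P_2: (-3)(7) − (-17)(3) = 30
P_2→P_3: (-17)(2) − (-21)(7) = 113
P_3→P_4: (-21)(-23) − (11)(2) = 461
P_4→P_5: (11)(-5) − (5)(-23) = 60
P_5→P_6: (5)(0) − (13)(-5) = 65
P_6→P_7: (13)(5) − (18)(0) = 65
P_7→P_8: (18)(20) − (1)(5) = 355
P_8→P_1: (1)(3) − (-3)(20) = 63
Σ = 1212
Area = |Σ|/2 = 606.

606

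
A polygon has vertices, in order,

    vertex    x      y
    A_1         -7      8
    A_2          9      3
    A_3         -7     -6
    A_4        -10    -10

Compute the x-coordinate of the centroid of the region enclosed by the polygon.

-8/3

Apply the shoelace formula. First the cross-terms c_i = x_i·y_{i+1} − x_{i+1}·y_i:
  -93, -33, 10, -150  ⇒  2A = -266, A = -133.
Then Σ (x_i + x_{i+1})·c_i = 2128, so x̄ = 2128 / (6·(-133)) = -8/3.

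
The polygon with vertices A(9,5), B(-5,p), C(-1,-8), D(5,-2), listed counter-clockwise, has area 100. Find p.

Write out the shoelace sum; only the two edges meeting at B involve p:
2·Area = [(9·p − (-5)·5) + ((-5)·(-8) − (-1)·p)] + 85
       = 10·p + 150 = 200
⇒ p = 5.

5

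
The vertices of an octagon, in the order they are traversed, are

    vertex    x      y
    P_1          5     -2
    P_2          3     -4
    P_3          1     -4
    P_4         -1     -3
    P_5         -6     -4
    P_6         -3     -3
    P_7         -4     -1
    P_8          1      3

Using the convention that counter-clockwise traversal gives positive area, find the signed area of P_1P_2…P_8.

Apply Gauss's area formula: 2A = Σ (x_i·y_{i+1} − x_{i+1}·y_i), indices taken mod 8.
Σ = (-14) + (-8) + (-7) + (-14) + (6) + (-9) + (-11) + (-17) = -74
Signed area = Σ/2 = -37 (negative ⇒ clockwise traversal).

-37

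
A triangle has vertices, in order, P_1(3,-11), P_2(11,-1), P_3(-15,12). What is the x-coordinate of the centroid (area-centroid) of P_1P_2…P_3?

-1/3

Apply Gauss's area formula. First the cross-terms c_i = x_i·y_{i+1} − x_{i+1}·y_i:
  118, 117, 129  ⇒  2A = 364, A = 182.
Then Σ (x_i + x_{i+1})·c_i = -364, so x̄ = -364 / (6·182) = -1/3.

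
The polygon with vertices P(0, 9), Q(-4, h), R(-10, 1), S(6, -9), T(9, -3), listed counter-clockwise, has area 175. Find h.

The doubled signed area Σ (x_i y_{i+1} − x_{i+1} y_i) is linear in h.
With h=0 it equals 260; the coefficient of h is 10 (from the two edges through Q).
So 10·h + 260 = 2·175 = 350 ⇒ h = 9.

9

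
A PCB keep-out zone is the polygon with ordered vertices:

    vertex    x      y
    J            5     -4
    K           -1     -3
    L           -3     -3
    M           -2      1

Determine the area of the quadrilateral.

15.5

Apply Gauss's area formula: 2A = Σ (x_i·y_{i+1} − x_{i+1}·y_i), indices taken mod 4.
J→K: (5)(-3) − (-1)(-4) = -19
K→L: (-1)(-3) − (-3)(-3) = -6
L→M: (-3)(1) − (-2)(-3) = -9
M→J: (-2)(-4) − (5)(1) = 3
Σ = -31
Area = |Σ|/2 = 15.5.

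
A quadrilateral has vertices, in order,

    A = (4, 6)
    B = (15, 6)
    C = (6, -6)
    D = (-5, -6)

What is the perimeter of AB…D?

52

|AB| = √((11)² + (0)²) = √121 = 11
|BC| = √((-9)² + (-12)²) = √225 = 15
|CD| = √((-11)² + (0)²) = √121 = 11
|DA| = √((9)² + (12)²) = √225 = 15
Perimeter = 11 + 15 + 11 + 15 = 52.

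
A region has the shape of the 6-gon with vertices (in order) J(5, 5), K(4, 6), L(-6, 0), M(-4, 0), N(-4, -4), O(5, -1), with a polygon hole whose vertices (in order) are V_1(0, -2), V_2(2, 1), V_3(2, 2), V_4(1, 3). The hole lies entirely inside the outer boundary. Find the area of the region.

Outer boundary:
Apply Gauss's area formula: 2A = Σ (x_i·y_{i+1} − x_{i+1}·y_i), indices taken mod 6.
Σ = (10) + (36) + (0) + (16) + (24) + (30) = 116
Area = |Σ|/2 = 58.
Hole:
Apply the shoelace formula: 2A = Σ (x_i·y_{i+1} − x_{i+1}·y_i), indices taken mod 4.
Cross-terms: 4, 2, 4, -2  ⇒  Σ = 8
Area = |Σ|/2 = 4.
Net area = 58 − 4 = 54.

54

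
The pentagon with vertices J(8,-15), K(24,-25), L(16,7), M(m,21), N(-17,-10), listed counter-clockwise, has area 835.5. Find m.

5

The doubled signed area Σ (x_i y_{i+1} − x_{i+1} y_i) is linear in m.
With m=0 it equals 1756; the coefficient of m is -17 (from the two edges through M).
So -17·m + 1756 = 2·835.5 = 1671 ⇒ m = 5.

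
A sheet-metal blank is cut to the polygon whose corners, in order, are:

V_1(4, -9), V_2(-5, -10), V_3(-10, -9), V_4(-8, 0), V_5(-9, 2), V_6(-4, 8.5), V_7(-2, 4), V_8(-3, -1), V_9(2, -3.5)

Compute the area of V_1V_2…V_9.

Apply Gauss's area formula: 2A = Σ (x_i·y_{i+1} − x_{i+1}·y_i), indices taken mod 9.
V_1→V_2: (4)(-10) − (-5)(-9) = -85
V_2→V_3: (-5)(-9) − (-10)(-10) = -55
V_3→V_4: (-10)(0) − (-8)(-9) = -72
V_4→V_5: (-8)(2) − (-9)(0) = -16
V_5→V_6: (-9)(8.5) − (-4)(2) = -68.5
V_6→V_7: (-4)(4) − (-2)(8.5) = 1
V_7→V_8: (-2)(-1) − (-3)(4) = 14
V_8→V_9: (-3)(-3.5) − (2)(-1) = 12.5
V_9→V_1: (2)(-9) − (4)(-3.5) = -4
Σ = -273
Area = |Σ|/2 = 136.5.

136.5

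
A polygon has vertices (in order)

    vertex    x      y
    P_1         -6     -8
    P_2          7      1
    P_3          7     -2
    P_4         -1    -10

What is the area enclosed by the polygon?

Cross-terms: 50, -21, -72, -52  ⇒  Σ = -95
Area = |Σ|/2 = 47.5.

47.5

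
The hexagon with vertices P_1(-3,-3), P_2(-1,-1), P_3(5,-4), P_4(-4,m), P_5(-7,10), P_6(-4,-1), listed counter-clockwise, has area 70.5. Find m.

11

The doubled signed area Σ (x_i y_{i+1} − x_{i+1} y_i) is linear in m.
With m=0 it equals 9; the coefficient of m is 12 (from the two edges through P_4).
So 12·m + 9 = 2·70.5 = 141 ⇒ m = 11.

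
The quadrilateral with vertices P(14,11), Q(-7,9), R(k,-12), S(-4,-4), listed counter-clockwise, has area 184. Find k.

The doubled signed area Σ (x_i y_{i+1} − x_{i+1} y_i) is linear in k.
With k=0 it equals 251; the coefficient of k is -13 (from the two edges through R).
So -13·k + 251 = 2·184 = 368 ⇒ k = -9.

-9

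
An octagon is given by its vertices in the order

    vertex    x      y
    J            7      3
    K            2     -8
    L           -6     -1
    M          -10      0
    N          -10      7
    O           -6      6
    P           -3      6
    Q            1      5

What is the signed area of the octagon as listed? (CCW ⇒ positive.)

-140.5

Σ = (-62) + (-50) + (-10) + (-70) + (-18) + (-18) + (-21) + (-32) = -281
Signed area = Σ/2 = -140.5 (negative ⇒ clockwise traversal).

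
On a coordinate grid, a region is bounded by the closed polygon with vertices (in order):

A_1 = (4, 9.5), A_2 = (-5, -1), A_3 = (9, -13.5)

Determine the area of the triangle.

Apply the shoelace (surveyor's) formula: 2A = Σ (x_i·y_{i+1} − x_{i+1}·y_i), indices taken mod 3.
Σ = (43.5) + (76.5) + (139.5) = 259.5
Area = |Σ|/2 = 129.75.

129.75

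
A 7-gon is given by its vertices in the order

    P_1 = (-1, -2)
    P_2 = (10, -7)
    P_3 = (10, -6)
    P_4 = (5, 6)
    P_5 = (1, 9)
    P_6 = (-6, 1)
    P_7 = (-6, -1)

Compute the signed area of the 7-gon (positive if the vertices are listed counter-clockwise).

122

Apply the shoelace (surveyor's) formula: 2A = Σ (x_i·y_{i+1} − x_{i+1}·y_i), indices taken mod 7.
P_1→P_2: (-1)(-7) − (10)(-2) = 27
P_2→P_3: (10)(-6) − (10)(-7) = 10
P_3→P_4: (10)(6) − (5)(-6) = 90
P_4→P_5: (5)(9) − (1)(6) = 39
P_5→P_6: (1)(1) − (-6)(9) = 55
P_6→P_7: (-6)(-1) − (-6)(1) = 12
P_7→P_1: (-6)(-2) − (-1)(-1) = 11
Σ = 244
Signed area = Σ/2 = 122 (positive ⇒ counter-clockwise traversal).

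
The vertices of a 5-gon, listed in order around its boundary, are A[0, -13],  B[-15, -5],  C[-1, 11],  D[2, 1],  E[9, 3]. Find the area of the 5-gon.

Cross-terms: -195, -170, -23, -3, -117  ⇒  Σ = -508
Area = |Σ|/2 = 254.

254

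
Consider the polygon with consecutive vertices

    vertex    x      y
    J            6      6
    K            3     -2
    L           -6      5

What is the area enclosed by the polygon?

Apply the shoelace (surveyor's) formula: 2A = Σ (x_i·y_{i+1} − x_{i+1}·y_i), indices taken mod 3.
Σ = (-30) + (3) + (-66) = -93
Area = |Σ|/2 = 46.5.

46.5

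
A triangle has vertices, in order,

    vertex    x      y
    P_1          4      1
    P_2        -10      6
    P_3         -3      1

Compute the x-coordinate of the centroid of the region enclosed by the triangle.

Apply Gauss's area formula. First the cross-terms c_i = x_i·y_{i+1} − x_{i+1}·y_i:
  34, 8, -7  ⇒  2A = 35, A = 17.5.
Then Σ (x_i + x_{i+1})·c_i = -315, so x̄ = -315 / (6·17.5) = -3.

-3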